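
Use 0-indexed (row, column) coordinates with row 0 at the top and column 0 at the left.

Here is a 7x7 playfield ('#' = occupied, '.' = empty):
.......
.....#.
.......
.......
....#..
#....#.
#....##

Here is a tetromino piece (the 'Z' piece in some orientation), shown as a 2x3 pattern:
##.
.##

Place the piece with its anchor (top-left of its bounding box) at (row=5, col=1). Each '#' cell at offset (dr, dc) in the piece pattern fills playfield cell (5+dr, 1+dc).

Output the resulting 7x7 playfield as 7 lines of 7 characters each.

Fill (5+0,1+0) = (5,1)
Fill (5+0,1+1) = (5,2)
Fill (5+1,1+1) = (6,2)
Fill (5+1,1+2) = (6,3)

Answer: .......
.....#.
.......
.......
....#..
###..#.
#.##.##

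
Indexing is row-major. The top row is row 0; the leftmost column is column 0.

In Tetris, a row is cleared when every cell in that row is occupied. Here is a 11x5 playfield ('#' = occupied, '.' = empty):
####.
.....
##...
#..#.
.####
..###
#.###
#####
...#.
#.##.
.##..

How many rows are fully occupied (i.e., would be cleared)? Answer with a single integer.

Check each row:
  row 0: 1 empty cell -> not full
  row 1: 5 empty cells -> not full
  row 2: 3 empty cells -> not full
  row 3: 3 empty cells -> not full
  row 4: 1 empty cell -> not full
  row 5: 2 empty cells -> not full
  row 6: 1 empty cell -> not full
  row 7: 0 empty cells -> FULL (clear)
  row 8: 4 empty cells -> not full
  row 9: 2 empty cells -> not full
  row 10: 3 empty cells -> not full
Total rows cleared: 1

Answer: 1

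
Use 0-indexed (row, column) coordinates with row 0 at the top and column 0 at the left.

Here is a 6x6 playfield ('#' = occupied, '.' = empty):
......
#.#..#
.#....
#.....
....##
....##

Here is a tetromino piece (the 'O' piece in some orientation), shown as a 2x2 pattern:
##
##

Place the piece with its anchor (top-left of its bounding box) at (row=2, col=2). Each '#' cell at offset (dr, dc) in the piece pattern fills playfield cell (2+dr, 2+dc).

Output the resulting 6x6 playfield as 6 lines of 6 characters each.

Answer: ......
#.#..#
.###..
#.##..
....##
....##

Derivation:
Fill (2+0,2+0) = (2,2)
Fill (2+0,2+1) = (2,3)
Fill (2+1,2+0) = (3,2)
Fill (2+1,2+1) = (3,3)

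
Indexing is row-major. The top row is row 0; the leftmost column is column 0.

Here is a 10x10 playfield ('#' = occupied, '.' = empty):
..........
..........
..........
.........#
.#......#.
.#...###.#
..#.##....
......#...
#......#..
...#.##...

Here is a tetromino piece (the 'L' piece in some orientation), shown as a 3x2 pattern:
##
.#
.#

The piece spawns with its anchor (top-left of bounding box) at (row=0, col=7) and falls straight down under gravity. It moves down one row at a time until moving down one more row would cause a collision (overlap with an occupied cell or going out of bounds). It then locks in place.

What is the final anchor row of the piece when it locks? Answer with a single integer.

Answer: 1

Derivation:
Spawn at (row=0, col=7). Try each row:
  row 0: fits
  row 1: fits
  row 2: blocked -> lock at row 1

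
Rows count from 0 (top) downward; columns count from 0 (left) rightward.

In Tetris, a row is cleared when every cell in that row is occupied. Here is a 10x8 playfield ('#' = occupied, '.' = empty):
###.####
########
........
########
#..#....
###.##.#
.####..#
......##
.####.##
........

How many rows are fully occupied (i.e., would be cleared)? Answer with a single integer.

Check each row:
  row 0: 1 empty cell -> not full
  row 1: 0 empty cells -> FULL (clear)
  row 2: 8 empty cells -> not full
  row 3: 0 empty cells -> FULL (clear)
  row 4: 6 empty cells -> not full
  row 5: 2 empty cells -> not full
  row 6: 3 empty cells -> not full
  row 7: 6 empty cells -> not full
  row 8: 2 empty cells -> not full
  row 9: 8 empty cells -> not full
Total rows cleared: 2

Answer: 2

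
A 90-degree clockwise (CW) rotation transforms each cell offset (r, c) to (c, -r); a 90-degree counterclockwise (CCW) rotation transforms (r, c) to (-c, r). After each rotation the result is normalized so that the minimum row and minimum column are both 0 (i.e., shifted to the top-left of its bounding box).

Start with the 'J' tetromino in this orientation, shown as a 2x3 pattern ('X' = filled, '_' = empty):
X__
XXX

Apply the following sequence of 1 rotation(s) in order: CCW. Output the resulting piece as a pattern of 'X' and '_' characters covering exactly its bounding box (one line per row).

Answer: _X
_X
XX

Derivation:
Start:
X__
XXX
After rotation 1 (CCW):
_X
_X
XX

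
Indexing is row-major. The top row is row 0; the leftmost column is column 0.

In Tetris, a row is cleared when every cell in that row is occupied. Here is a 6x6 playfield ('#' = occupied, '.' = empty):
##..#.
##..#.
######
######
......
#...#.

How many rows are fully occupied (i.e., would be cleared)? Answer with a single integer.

Check each row:
  row 0: 3 empty cells -> not full
  row 1: 3 empty cells -> not full
  row 2: 0 empty cells -> FULL (clear)
  row 3: 0 empty cells -> FULL (clear)
  row 4: 6 empty cells -> not full
  row 5: 4 empty cells -> not full
Total rows cleared: 2

Answer: 2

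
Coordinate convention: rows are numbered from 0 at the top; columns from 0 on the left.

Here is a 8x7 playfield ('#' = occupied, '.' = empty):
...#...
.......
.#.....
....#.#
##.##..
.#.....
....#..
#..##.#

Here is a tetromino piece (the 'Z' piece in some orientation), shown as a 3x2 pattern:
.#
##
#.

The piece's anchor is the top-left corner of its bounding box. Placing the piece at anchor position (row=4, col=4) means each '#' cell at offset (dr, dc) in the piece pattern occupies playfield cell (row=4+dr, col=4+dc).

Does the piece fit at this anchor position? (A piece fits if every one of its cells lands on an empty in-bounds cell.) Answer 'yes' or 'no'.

Check each piece cell at anchor (4, 4):
  offset (0,1) -> (4,5): empty -> OK
  offset (1,0) -> (5,4): empty -> OK
  offset (1,1) -> (5,5): empty -> OK
  offset (2,0) -> (6,4): occupied ('#') -> FAIL
All cells valid: no

Answer: no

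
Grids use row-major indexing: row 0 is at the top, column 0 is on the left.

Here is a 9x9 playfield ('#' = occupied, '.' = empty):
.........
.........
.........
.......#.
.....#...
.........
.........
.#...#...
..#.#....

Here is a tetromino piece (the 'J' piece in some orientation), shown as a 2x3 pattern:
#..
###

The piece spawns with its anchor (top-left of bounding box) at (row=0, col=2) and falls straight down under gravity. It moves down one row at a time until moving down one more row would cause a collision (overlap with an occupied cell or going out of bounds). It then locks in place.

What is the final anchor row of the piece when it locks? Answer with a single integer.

Spawn at (row=0, col=2). Try each row:
  row 0: fits
  row 1: fits
  row 2: fits
  row 3: fits
  row 4: fits
  row 5: fits
  row 6: fits
  row 7: blocked -> lock at row 6

Answer: 6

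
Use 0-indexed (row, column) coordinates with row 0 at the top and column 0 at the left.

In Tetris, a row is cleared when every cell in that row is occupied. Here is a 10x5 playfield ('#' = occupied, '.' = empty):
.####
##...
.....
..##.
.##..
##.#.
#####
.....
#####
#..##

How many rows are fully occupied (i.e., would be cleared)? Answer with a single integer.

Answer: 2

Derivation:
Check each row:
  row 0: 1 empty cell -> not full
  row 1: 3 empty cells -> not full
  row 2: 5 empty cells -> not full
  row 3: 3 empty cells -> not full
  row 4: 3 empty cells -> not full
  row 5: 2 empty cells -> not full
  row 6: 0 empty cells -> FULL (clear)
  row 7: 5 empty cells -> not full
  row 8: 0 empty cells -> FULL (clear)
  row 9: 2 empty cells -> not full
Total rows cleared: 2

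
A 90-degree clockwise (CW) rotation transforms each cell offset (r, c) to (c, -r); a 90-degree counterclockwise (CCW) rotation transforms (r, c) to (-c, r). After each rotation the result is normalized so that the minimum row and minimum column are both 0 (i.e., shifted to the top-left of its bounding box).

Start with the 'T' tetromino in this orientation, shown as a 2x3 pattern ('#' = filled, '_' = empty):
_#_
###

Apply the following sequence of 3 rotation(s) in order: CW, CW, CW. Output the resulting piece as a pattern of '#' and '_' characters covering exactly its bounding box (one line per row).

Start:
_#_
###
After rotation 1 (CW):
#_
##
#_
After rotation 2 (CW):
###
_#_
After rotation 3 (CW):
_#
##
_#

Answer: _#
##
_#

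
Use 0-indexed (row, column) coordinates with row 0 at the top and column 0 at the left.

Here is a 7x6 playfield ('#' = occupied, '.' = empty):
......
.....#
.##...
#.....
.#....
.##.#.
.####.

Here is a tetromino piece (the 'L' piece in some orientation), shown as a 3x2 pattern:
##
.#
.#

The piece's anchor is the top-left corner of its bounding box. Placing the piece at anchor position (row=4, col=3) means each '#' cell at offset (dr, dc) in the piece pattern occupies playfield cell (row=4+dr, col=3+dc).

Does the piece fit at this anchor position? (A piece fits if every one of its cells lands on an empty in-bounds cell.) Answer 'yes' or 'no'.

Check each piece cell at anchor (4, 3):
  offset (0,0) -> (4,3): empty -> OK
  offset (0,1) -> (4,4): empty -> OK
  offset (1,1) -> (5,4): occupied ('#') -> FAIL
  offset (2,1) -> (6,4): occupied ('#') -> FAIL
All cells valid: no

Answer: no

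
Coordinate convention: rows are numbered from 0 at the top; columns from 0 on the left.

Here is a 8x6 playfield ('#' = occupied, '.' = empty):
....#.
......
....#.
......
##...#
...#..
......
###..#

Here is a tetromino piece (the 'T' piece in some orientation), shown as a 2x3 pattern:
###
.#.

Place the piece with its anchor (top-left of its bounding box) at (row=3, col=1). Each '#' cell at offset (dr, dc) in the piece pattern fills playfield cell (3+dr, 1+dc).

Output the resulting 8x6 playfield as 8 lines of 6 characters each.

Answer: ....#.
......
....#.
.###..
###..#
...#..
......
###..#

Derivation:
Fill (3+0,1+0) = (3,1)
Fill (3+0,1+1) = (3,2)
Fill (3+0,1+2) = (3,3)
Fill (3+1,1+1) = (4,2)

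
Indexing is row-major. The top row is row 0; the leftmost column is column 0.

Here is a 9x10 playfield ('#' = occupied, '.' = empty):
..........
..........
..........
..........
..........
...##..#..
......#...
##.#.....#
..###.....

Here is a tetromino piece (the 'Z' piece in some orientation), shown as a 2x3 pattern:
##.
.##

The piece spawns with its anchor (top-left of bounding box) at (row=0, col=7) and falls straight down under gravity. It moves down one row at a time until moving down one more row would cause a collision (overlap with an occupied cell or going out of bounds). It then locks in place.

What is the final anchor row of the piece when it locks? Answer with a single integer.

Answer: 4

Derivation:
Spawn at (row=0, col=7). Try each row:
  row 0: fits
  row 1: fits
  row 2: fits
  row 3: fits
  row 4: fits
  row 5: blocked -> lock at row 4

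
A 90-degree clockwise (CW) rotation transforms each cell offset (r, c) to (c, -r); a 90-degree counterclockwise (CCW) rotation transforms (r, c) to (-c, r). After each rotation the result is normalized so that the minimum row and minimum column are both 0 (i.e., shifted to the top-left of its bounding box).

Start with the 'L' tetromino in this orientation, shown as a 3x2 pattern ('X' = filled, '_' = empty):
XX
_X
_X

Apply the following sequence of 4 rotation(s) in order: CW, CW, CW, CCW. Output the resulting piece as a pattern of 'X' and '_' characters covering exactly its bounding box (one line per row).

Start:
XX
_X
_X
After rotation 1 (CW):
__X
XXX
After rotation 2 (CW):
X_
X_
XX
After rotation 3 (CW):
XXX
X__
After rotation 4 (CCW):
X_
X_
XX

Answer: X_
X_
XX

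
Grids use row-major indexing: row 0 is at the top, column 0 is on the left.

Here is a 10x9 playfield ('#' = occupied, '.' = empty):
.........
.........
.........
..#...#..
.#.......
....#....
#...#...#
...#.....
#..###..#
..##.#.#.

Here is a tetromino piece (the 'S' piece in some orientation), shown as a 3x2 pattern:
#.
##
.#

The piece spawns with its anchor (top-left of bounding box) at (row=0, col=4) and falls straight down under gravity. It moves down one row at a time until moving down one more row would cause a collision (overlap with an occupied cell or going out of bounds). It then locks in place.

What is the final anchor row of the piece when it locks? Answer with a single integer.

Answer: 3

Derivation:
Spawn at (row=0, col=4). Try each row:
  row 0: fits
  row 1: fits
  row 2: fits
  row 3: fits
  row 4: blocked -> lock at row 3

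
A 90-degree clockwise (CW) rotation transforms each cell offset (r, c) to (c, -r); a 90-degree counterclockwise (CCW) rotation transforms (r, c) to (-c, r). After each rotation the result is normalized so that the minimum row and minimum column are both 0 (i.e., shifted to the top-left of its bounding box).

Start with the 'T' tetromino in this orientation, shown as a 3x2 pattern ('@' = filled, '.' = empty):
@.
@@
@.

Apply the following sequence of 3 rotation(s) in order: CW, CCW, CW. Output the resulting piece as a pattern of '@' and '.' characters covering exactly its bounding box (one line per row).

Start:
@.
@@
@.
After rotation 1 (CW):
@@@
.@.
After rotation 2 (CCW):
@.
@@
@.
After rotation 3 (CW):
@@@
.@.

Answer: @@@
.@.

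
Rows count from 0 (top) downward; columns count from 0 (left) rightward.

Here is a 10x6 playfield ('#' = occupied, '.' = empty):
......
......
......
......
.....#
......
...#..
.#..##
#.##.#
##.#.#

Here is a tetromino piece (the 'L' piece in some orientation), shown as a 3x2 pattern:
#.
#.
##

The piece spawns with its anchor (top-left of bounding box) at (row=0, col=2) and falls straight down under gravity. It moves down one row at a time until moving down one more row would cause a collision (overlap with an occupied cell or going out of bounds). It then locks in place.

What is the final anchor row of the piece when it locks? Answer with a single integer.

Answer: 3

Derivation:
Spawn at (row=0, col=2). Try each row:
  row 0: fits
  row 1: fits
  row 2: fits
  row 3: fits
  row 4: blocked -> lock at row 3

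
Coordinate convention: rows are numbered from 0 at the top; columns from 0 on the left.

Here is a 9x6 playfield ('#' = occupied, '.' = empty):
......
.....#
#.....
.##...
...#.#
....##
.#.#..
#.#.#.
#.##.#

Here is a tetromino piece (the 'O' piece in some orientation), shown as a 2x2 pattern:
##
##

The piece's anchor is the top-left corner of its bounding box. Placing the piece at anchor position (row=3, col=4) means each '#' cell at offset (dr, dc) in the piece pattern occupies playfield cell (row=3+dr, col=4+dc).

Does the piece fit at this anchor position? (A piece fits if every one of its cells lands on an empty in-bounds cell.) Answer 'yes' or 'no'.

Answer: no

Derivation:
Check each piece cell at anchor (3, 4):
  offset (0,0) -> (3,4): empty -> OK
  offset (0,1) -> (3,5): empty -> OK
  offset (1,0) -> (4,4): empty -> OK
  offset (1,1) -> (4,5): occupied ('#') -> FAIL
All cells valid: no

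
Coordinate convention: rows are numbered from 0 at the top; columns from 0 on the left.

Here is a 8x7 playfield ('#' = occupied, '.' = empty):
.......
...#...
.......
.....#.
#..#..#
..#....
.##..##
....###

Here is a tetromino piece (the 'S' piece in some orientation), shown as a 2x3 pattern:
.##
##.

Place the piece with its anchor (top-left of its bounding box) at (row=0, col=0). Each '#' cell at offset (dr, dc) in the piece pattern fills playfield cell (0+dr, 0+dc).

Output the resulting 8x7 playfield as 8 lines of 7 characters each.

Answer: .##....
##.#...
.......
.....#.
#..#..#
..#....
.##..##
....###

Derivation:
Fill (0+0,0+1) = (0,1)
Fill (0+0,0+2) = (0,2)
Fill (0+1,0+0) = (1,0)
Fill (0+1,0+1) = (1,1)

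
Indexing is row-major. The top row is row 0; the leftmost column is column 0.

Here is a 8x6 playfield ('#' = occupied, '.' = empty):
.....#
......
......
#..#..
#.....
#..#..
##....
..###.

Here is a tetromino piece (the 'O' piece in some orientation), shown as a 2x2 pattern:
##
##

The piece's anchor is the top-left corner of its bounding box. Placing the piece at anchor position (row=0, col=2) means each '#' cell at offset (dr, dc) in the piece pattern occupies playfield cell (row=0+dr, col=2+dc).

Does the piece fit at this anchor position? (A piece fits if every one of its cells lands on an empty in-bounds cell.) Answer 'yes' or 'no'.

Check each piece cell at anchor (0, 2):
  offset (0,0) -> (0,2): empty -> OK
  offset (0,1) -> (0,3): empty -> OK
  offset (1,0) -> (1,2): empty -> OK
  offset (1,1) -> (1,3): empty -> OK
All cells valid: yes

Answer: yes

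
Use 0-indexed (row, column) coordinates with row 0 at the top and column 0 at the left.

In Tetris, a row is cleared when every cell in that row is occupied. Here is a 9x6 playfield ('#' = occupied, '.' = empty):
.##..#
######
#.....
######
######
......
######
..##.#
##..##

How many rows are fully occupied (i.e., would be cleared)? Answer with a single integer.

Check each row:
  row 0: 3 empty cells -> not full
  row 1: 0 empty cells -> FULL (clear)
  row 2: 5 empty cells -> not full
  row 3: 0 empty cells -> FULL (clear)
  row 4: 0 empty cells -> FULL (clear)
  row 5: 6 empty cells -> not full
  row 6: 0 empty cells -> FULL (clear)
  row 7: 3 empty cells -> not full
  row 8: 2 empty cells -> not full
Total rows cleared: 4

Answer: 4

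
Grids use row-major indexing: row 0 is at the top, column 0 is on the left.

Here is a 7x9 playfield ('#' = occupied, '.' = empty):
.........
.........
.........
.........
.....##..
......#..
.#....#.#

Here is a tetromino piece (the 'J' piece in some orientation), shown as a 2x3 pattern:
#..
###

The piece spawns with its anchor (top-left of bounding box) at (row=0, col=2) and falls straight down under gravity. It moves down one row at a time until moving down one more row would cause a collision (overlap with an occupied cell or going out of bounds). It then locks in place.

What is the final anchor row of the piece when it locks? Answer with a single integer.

Answer: 5

Derivation:
Spawn at (row=0, col=2). Try each row:
  row 0: fits
  row 1: fits
  row 2: fits
  row 3: fits
  row 4: fits
  row 5: fits
  row 6: blocked -> lock at row 5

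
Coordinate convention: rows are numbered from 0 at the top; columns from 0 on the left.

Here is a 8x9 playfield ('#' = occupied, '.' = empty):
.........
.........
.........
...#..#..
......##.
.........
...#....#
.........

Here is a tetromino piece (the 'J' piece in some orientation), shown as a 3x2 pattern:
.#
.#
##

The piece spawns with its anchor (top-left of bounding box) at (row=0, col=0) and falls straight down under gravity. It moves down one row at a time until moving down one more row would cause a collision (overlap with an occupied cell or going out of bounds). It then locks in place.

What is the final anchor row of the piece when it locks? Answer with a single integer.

Spawn at (row=0, col=0). Try each row:
  row 0: fits
  row 1: fits
  row 2: fits
  row 3: fits
  row 4: fits
  row 5: fits
  row 6: blocked -> lock at row 5

Answer: 5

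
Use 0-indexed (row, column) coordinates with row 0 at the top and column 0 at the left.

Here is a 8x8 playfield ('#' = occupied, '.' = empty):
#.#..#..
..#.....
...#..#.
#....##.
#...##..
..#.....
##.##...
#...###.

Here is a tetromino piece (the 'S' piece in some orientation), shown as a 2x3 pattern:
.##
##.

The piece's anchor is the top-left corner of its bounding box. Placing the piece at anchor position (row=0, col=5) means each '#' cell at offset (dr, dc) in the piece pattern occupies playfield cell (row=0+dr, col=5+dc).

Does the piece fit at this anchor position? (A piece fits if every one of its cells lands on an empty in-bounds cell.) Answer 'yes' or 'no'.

Answer: yes

Derivation:
Check each piece cell at anchor (0, 5):
  offset (0,1) -> (0,6): empty -> OK
  offset (0,2) -> (0,7): empty -> OK
  offset (1,0) -> (1,5): empty -> OK
  offset (1,1) -> (1,6): empty -> OK
All cells valid: yes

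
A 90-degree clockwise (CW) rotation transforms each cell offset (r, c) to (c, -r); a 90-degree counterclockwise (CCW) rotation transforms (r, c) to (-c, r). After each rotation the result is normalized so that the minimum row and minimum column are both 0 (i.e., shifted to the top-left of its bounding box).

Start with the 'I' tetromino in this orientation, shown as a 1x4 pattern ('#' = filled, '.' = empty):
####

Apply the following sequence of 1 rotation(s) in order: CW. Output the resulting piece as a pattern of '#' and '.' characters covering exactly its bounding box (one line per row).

Start:
####
After rotation 1 (CW):
#
#
#
#

Answer: #
#
#
#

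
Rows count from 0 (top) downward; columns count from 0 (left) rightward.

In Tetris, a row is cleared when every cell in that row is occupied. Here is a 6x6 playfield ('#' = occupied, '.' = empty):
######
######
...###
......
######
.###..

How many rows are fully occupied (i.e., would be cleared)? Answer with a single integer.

Answer: 3

Derivation:
Check each row:
  row 0: 0 empty cells -> FULL (clear)
  row 1: 0 empty cells -> FULL (clear)
  row 2: 3 empty cells -> not full
  row 3: 6 empty cells -> not full
  row 4: 0 empty cells -> FULL (clear)
  row 5: 3 empty cells -> not full
Total rows cleared: 3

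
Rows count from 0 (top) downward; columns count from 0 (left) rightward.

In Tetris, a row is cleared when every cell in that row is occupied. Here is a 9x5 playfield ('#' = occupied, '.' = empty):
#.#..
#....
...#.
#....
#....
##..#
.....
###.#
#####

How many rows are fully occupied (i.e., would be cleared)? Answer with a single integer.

Check each row:
  row 0: 3 empty cells -> not full
  row 1: 4 empty cells -> not full
  row 2: 4 empty cells -> not full
  row 3: 4 empty cells -> not full
  row 4: 4 empty cells -> not full
  row 5: 2 empty cells -> not full
  row 6: 5 empty cells -> not full
  row 7: 1 empty cell -> not full
  row 8: 0 empty cells -> FULL (clear)
Total rows cleared: 1

Answer: 1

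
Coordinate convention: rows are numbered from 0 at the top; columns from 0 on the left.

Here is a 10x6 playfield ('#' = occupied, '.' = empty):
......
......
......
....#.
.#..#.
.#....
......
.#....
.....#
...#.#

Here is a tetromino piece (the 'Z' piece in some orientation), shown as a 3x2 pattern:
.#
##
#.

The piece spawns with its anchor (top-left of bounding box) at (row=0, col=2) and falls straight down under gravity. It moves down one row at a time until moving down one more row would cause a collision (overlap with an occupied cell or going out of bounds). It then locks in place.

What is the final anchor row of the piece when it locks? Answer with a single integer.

Answer: 7

Derivation:
Spawn at (row=0, col=2). Try each row:
  row 0: fits
  row 1: fits
  row 2: fits
  row 3: fits
  row 4: fits
  row 5: fits
  row 6: fits
  row 7: fits
  row 8: blocked -> lock at row 7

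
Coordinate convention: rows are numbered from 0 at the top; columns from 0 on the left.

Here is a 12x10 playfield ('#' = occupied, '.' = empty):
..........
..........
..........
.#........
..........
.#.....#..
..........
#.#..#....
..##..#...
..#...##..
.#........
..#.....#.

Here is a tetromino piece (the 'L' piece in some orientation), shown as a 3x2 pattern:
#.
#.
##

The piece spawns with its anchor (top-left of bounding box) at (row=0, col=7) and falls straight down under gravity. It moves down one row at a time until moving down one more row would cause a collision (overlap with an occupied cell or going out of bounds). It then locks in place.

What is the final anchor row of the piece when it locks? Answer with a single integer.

Spawn at (row=0, col=7). Try each row:
  row 0: fits
  row 1: fits
  row 2: fits
  row 3: blocked -> lock at row 2

Answer: 2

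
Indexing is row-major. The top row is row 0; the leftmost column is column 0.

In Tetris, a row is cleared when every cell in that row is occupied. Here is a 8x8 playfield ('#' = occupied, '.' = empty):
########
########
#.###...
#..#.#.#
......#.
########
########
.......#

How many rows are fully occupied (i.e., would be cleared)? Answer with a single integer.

Answer: 4

Derivation:
Check each row:
  row 0: 0 empty cells -> FULL (clear)
  row 1: 0 empty cells -> FULL (clear)
  row 2: 4 empty cells -> not full
  row 3: 4 empty cells -> not full
  row 4: 7 empty cells -> not full
  row 5: 0 empty cells -> FULL (clear)
  row 6: 0 empty cells -> FULL (clear)
  row 7: 7 empty cells -> not full
Total rows cleared: 4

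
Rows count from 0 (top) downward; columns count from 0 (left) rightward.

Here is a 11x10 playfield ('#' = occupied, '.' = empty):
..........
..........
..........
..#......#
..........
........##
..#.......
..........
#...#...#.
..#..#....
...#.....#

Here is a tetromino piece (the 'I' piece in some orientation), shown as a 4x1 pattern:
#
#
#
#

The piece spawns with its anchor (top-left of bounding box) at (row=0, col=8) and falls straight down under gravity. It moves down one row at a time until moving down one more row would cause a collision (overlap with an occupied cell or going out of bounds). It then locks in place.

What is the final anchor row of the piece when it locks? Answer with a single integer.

Spawn at (row=0, col=8). Try each row:
  row 0: fits
  row 1: fits
  row 2: blocked -> lock at row 1

Answer: 1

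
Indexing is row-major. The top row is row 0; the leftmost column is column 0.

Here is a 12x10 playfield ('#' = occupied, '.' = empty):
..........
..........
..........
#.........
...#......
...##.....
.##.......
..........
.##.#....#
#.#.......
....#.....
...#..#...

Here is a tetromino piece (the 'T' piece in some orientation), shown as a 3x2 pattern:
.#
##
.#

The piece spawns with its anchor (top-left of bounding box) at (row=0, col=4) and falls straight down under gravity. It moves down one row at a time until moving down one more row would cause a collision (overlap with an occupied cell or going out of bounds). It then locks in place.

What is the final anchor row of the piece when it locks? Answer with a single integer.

Spawn at (row=0, col=4). Try each row:
  row 0: fits
  row 1: fits
  row 2: fits
  row 3: fits
  row 4: blocked -> lock at row 3

Answer: 3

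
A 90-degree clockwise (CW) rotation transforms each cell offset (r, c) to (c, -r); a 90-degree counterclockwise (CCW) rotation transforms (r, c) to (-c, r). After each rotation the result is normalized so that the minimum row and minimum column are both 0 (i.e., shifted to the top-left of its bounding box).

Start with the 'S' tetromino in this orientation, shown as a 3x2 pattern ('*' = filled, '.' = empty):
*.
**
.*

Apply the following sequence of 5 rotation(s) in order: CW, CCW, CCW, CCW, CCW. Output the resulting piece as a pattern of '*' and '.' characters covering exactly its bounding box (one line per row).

Answer: .**
**.

Derivation:
Start:
*.
**
.*
After rotation 1 (CW):
.**
**.
After rotation 2 (CCW):
*.
**
.*
After rotation 3 (CCW):
.**
**.
After rotation 4 (CCW):
*.
**
.*
After rotation 5 (CCW):
.**
**.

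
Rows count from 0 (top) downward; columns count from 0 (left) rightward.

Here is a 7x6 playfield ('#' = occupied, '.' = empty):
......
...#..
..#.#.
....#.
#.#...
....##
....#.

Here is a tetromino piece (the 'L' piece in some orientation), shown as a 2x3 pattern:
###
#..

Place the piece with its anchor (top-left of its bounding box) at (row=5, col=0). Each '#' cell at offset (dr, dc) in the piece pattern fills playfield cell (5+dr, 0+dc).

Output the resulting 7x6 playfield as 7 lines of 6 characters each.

Answer: ......
...#..
..#.#.
....#.
#.#...
###.##
#...#.

Derivation:
Fill (5+0,0+0) = (5,0)
Fill (5+0,0+1) = (5,1)
Fill (5+0,0+2) = (5,2)
Fill (5+1,0+0) = (6,0)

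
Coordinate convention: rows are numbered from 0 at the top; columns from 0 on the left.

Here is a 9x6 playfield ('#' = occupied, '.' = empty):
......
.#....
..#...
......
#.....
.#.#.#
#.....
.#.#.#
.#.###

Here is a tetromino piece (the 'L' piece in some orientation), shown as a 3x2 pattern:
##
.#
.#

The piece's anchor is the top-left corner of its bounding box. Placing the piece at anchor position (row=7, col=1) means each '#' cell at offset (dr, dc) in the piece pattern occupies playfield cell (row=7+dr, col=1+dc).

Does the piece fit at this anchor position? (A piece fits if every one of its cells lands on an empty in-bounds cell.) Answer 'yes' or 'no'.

Check each piece cell at anchor (7, 1):
  offset (0,0) -> (7,1): occupied ('#') -> FAIL
  offset (0,1) -> (7,2): empty -> OK
  offset (1,1) -> (8,2): empty -> OK
  offset (2,1) -> (9,2): out of bounds -> FAIL
All cells valid: no

Answer: no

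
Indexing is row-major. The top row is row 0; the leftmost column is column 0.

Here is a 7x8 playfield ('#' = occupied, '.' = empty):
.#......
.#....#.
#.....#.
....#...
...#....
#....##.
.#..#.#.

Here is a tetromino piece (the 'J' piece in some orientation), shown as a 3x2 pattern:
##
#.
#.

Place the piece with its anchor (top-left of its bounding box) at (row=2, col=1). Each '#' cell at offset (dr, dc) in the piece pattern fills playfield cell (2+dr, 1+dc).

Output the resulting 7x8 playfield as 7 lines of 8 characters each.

Answer: .#......
.#....#.
###...#.
.#..#...
.#.#....
#....##.
.#..#.#.

Derivation:
Fill (2+0,1+0) = (2,1)
Fill (2+0,1+1) = (2,2)
Fill (2+1,1+0) = (3,1)
Fill (2+2,1+0) = (4,1)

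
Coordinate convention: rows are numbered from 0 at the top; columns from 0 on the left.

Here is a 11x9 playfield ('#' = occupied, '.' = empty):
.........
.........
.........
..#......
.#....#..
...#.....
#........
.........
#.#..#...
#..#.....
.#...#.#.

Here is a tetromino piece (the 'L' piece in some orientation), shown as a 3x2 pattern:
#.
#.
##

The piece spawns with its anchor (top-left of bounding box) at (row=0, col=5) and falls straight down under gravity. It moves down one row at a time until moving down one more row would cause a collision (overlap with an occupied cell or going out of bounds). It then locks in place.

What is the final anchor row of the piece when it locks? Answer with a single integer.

Spawn at (row=0, col=5). Try each row:
  row 0: fits
  row 1: fits
  row 2: blocked -> lock at row 1

Answer: 1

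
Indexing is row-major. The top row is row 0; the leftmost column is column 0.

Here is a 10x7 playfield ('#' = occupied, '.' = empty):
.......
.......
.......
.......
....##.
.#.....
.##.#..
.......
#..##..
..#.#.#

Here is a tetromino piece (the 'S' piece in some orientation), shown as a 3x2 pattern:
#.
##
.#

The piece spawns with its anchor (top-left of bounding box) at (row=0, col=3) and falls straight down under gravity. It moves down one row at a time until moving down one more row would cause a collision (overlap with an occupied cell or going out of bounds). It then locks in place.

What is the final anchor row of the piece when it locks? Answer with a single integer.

Spawn at (row=0, col=3). Try each row:
  row 0: fits
  row 1: fits
  row 2: blocked -> lock at row 1

Answer: 1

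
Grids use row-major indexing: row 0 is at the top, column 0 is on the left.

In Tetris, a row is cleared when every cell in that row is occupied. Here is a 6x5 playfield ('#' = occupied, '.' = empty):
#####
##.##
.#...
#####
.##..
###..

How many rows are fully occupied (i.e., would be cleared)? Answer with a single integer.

Check each row:
  row 0: 0 empty cells -> FULL (clear)
  row 1: 1 empty cell -> not full
  row 2: 4 empty cells -> not full
  row 3: 0 empty cells -> FULL (clear)
  row 4: 3 empty cells -> not full
  row 5: 2 empty cells -> not full
Total rows cleared: 2

Answer: 2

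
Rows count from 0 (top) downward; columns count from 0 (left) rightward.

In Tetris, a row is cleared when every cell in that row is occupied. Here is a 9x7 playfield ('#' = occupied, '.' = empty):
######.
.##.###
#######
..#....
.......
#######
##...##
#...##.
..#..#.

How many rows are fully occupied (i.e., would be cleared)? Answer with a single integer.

Check each row:
  row 0: 1 empty cell -> not full
  row 1: 2 empty cells -> not full
  row 2: 0 empty cells -> FULL (clear)
  row 3: 6 empty cells -> not full
  row 4: 7 empty cells -> not full
  row 5: 0 empty cells -> FULL (clear)
  row 6: 3 empty cells -> not full
  row 7: 4 empty cells -> not full
  row 8: 5 empty cells -> not full
Total rows cleared: 2

Answer: 2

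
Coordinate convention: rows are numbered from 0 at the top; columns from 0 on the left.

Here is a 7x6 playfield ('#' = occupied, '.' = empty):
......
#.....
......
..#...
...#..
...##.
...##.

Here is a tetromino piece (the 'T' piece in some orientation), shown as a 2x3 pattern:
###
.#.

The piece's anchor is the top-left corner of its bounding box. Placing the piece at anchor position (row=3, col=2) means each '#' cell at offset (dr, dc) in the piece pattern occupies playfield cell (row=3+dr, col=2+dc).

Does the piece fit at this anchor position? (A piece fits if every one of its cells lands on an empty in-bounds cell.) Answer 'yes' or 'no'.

Answer: no

Derivation:
Check each piece cell at anchor (3, 2):
  offset (0,0) -> (3,2): occupied ('#') -> FAIL
  offset (0,1) -> (3,3): empty -> OK
  offset (0,2) -> (3,4): empty -> OK
  offset (1,1) -> (4,3): occupied ('#') -> FAIL
All cells valid: no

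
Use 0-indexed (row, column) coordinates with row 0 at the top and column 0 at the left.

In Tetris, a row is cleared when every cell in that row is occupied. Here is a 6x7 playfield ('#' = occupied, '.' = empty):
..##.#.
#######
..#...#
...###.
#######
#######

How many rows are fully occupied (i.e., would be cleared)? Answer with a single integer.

Check each row:
  row 0: 4 empty cells -> not full
  row 1: 0 empty cells -> FULL (clear)
  row 2: 5 empty cells -> not full
  row 3: 4 empty cells -> not full
  row 4: 0 empty cells -> FULL (clear)
  row 5: 0 empty cells -> FULL (clear)
Total rows cleared: 3

Answer: 3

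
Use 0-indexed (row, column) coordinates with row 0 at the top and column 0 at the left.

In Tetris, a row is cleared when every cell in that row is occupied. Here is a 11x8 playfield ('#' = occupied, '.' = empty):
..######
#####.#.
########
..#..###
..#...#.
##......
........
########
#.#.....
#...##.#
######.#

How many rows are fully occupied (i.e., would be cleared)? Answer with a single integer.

Check each row:
  row 0: 2 empty cells -> not full
  row 1: 2 empty cells -> not full
  row 2: 0 empty cells -> FULL (clear)
  row 3: 4 empty cells -> not full
  row 4: 6 empty cells -> not full
  row 5: 6 empty cells -> not full
  row 6: 8 empty cells -> not full
  row 7: 0 empty cells -> FULL (clear)
  row 8: 6 empty cells -> not full
  row 9: 4 empty cells -> not full
  row 10: 1 empty cell -> not full
Total rows cleared: 2

Answer: 2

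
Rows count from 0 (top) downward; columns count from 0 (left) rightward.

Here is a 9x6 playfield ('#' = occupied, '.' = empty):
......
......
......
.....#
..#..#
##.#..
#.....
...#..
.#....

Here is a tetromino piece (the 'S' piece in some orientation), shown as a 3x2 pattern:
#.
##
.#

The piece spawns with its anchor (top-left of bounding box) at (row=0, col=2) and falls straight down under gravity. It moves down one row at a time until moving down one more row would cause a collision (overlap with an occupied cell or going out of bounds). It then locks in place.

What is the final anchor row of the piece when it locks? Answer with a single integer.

Spawn at (row=0, col=2). Try each row:
  row 0: fits
  row 1: fits
  row 2: fits
  row 3: blocked -> lock at row 2

Answer: 2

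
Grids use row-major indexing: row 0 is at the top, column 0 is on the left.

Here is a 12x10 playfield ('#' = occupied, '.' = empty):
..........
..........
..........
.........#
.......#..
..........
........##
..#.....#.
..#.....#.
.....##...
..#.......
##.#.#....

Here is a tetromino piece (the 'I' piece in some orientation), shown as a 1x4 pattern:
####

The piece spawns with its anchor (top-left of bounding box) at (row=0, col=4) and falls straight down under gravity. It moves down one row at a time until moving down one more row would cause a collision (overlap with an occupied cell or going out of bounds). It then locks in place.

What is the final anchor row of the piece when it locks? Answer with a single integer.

Spawn at (row=0, col=4). Try each row:
  row 0: fits
  row 1: fits
  row 2: fits
  row 3: fits
  row 4: blocked -> lock at row 3

Answer: 3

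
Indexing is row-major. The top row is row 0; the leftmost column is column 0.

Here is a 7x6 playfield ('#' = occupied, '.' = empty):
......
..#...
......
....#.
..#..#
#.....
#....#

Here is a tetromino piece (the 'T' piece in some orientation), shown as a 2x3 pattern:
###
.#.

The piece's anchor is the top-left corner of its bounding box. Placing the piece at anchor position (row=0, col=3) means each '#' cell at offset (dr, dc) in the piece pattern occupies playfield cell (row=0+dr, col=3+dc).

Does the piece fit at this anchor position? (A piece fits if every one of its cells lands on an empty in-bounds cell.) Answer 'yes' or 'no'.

Check each piece cell at anchor (0, 3):
  offset (0,0) -> (0,3): empty -> OK
  offset (0,1) -> (0,4): empty -> OK
  offset (0,2) -> (0,5): empty -> OK
  offset (1,1) -> (1,4): empty -> OK
All cells valid: yes

Answer: yes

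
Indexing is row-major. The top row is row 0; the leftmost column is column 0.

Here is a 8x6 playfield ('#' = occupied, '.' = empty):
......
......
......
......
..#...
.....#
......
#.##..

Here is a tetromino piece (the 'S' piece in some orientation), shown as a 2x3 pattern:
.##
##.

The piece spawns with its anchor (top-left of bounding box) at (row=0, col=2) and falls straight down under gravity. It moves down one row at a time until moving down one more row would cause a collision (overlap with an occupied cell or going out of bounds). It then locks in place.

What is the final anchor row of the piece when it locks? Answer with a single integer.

Spawn at (row=0, col=2). Try each row:
  row 0: fits
  row 1: fits
  row 2: fits
  row 3: blocked -> lock at row 2

Answer: 2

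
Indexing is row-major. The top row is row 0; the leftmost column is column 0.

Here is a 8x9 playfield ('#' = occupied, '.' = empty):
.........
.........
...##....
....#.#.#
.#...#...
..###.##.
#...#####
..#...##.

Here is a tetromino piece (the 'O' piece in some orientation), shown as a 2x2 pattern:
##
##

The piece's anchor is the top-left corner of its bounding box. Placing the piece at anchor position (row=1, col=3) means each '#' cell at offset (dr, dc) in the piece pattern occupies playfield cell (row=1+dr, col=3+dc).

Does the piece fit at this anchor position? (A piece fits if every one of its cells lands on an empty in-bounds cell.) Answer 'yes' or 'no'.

Answer: no

Derivation:
Check each piece cell at anchor (1, 3):
  offset (0,0) -> (1,3): empty -> OK
  offset (0,1) -> (1,4): empty -> OK
  offset (1,0) -> (2,3): occupied ('#') -> FAIL
  offset (1,1) -> (2,4): occupied ('#') -> FAIL
All cells valid: no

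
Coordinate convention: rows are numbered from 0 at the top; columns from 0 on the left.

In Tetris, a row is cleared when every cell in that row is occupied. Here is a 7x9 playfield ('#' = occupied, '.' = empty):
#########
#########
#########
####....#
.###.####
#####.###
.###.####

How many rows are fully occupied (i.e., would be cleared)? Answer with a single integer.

Check each row:
  row 0: 0 empty cells -> FULL (clear)
  row 1: 0 empty cells -> FULL (clear)
  row 2: 0 empty cells -> FULL (clear)
  row 3: 4 empty cells -> not full
  row 4: 2 empty cells -> not full
  row 5: 1 empty cell -> not full
  row 6: 2 empty cells -> not full
Total rows cleared: 3

Answer: 3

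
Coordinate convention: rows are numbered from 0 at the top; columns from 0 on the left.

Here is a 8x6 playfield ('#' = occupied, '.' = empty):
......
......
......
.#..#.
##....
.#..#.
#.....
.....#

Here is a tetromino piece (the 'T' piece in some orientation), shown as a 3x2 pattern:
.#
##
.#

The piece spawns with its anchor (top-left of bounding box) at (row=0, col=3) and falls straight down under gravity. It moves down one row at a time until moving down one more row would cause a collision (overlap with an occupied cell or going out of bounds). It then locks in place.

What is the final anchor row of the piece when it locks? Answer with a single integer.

Answer: 0

Derivation:
Spawn at (row=0, col=3). Try each row:
  row 0: fits
  row 1: blocked -> lock at row 0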